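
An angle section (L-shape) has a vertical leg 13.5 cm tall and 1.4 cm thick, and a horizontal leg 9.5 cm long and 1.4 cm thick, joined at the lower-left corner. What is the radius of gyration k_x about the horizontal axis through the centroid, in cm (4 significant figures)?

k_x ≈ 4.258 cm

Break the section into simple shapes (no overlaps), measuring from the bottom-left corner of the bounding box.
Vertical leg: 1.4 × 13.5, A = 18.9 cm², y = 6.75 cm, Ī = 287.044 cm⁴.
Horizontal leg (remainder): 8.1 × 1.4, A = 11.34 cm², y = 0.7 cm, Ī = 1.8522 cm⁴.
Centroid: ȳ = ΣA·y / ΣA = 4.48125 cm.
Transfer each piece to the horizontal axis through the centroid using Ī + A·d² with d = y − 4.48125:
  vertical leg: d = 2.26875 cm → contributes +384.326 cm⁴
  horizontal leg (remainder): d = -3.78125 cm → contributes +163.99 cm⁴
Total I = 548.316 cm⁴.
Radius of gyration: k = √(I/A) = √(548.316 / 30.24) = 4.25819 cm.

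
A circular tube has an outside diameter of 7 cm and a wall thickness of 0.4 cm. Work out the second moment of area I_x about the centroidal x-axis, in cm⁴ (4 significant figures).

I_x ≈ 45.33 cm⁴

Split into non-overlapping primitives; take the origin at the lower-left of the bounding box.
Outer circle: ⌀7, A = 38.4845 cm², y = 3.5 cm, Ī = 117.859 cm⁴.
Bore (subtracted): ⌀6.2, A = 30.1907 cm², y = 3.5 cm, Ī = 72.5332 cm⁴.
By symmetry the centroid is at mid-height, ȳ = 3.5 cm.
All pieces are centred on the centroidal x-axis, so I = ΣĪ (holes subtracted) = 45.3256 cm⁴.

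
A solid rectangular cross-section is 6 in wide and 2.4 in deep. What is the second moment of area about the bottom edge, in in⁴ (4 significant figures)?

I_base ≈ 27.65 in⁴

The section: 6 × 2.4, A = 14.4 in², y = 1.2 in, Ī = 6.912 in⁴.
Transfer it to the bottom edge using Ī + A·d² with d = y − 0:
  the section: d = 1.2 in → contributes +27.648 in⁴
Total I = 27.648 in⁴.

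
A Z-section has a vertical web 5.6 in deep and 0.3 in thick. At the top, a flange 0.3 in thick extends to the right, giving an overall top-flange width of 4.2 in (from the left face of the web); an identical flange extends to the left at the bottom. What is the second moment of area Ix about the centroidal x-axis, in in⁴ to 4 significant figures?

Break the section into simple shapes (no overlaps), measuring from the bottom-left corner of the bounding box.
Web: 0.3 × 5.6, A = 1.68 in², y = 2.8 in, Ī = 4.3904 in⁴.
Top flange (beyond web): 3.9 × 0.3, A = 1.17 in², y = 5.45 in, Ī = 0.008775 in⁴.
Bottom flange (beyond web): 3.9 × 0.3, A = 1.17 in², y = 0.15 in, Ī = 0.008775 in⁴.
Centroid: ȳ = ΣA·y / ΣA = 2.8 in.
Transfer each piece to the centroidal x-axis using Ī + A·d² with d = y − 2.8:
  web: d = 0 in → contributes +4.3904 in⁴
  top flange (beyond web): d = 2.65 in → contributes +8.2251 in⁴
  bottom flange (beyond web): d = -2.65 in → contributes +8.2251 in⁴
Total I = 20.8406 in⁴.

Ix ≈ 20.84 in⁴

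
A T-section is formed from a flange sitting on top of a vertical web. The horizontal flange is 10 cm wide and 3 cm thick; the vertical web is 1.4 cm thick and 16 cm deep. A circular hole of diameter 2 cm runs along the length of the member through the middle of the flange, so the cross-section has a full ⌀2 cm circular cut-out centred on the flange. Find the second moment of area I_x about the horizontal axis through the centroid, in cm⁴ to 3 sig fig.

Split into non-overlapping primitives; take the origin at the lower-left of the bounding box.
Flange: 10 × 3, A = 30 cm², y = 17.5 cm, Ī = 22.5 cm⁴.
Web: 1.4 × 16, A = 22.4 cm², y = 8 cm, Ī = 477.87 cm⁴.
Hole (subtracted): ⌀2, A = 3.1416 cm², y = 17.5 cm, Ī = 0.7854 cm⁴.
Centroid: ȳ = ΣA·y / ΣA = 13.18 cm.
Transfer each piece to the horizontal axis through the centroid using Ī + A·d² with d = y − 13.18:
  flange: d = 4.3201 cm → contributes +582.39 cm⁴
  web: d = -5.1799 cm → contributes +1078.9 cm⁴
  hole: d = 4.3201 cm → contributes −59.417 cm⁴
Total I = 1601.9 cm⁴.

I_x ≈ 1600 cm⁴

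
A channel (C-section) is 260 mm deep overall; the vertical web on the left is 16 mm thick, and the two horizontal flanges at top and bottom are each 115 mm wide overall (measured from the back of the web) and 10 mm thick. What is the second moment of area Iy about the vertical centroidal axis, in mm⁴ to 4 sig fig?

Treat the section as a set of non-overlapping primitives; coordinates are from the bounding-box lower-left.
Web: 16 × 260, A = 4 160 mm², x = 8 mm, Ī = 88746.7 mm⁴.
Top flange (beyond web): 99 × 10, A = 990 mm², x = 65.5 mm, Ī = 808 583 mm⁴.
Bottom flange (beyond web): 99 × 10, A = 990 mm², x = 65.5 mm, Ī = 808 583 mm⁴.
Centroid: x̄ = ΣA·x / ΣA = 26.5423 mm.
Transfer each piece to the vertical centroidal axis using Ī + A·d² with d = x − 26.5423:
  web: d = -18.5423 mm → contributes +1 519 032 mm⁴
  top flange (beyond web): d = 38.9577 mm → contributes +2 311 104 mm⁴
  bottom flange (beyond web): d = 38.9577 mm → contributes +2 311 104 mm⁴
Total I = 6 141 241 mm⁴.

Iy ≈ 6.141 × 10⁶ mm⁴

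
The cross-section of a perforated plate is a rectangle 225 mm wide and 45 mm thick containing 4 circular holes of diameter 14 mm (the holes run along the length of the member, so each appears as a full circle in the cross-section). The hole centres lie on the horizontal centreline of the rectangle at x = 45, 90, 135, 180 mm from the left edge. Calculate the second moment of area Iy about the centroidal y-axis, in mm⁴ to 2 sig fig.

Decompose the section into non-overlapping parts with the origin at the bottom-left of its bounding rectangle.
Plate: 225 × 45, A = 10 125 mm², x = 112.5 mm, Ī = 42 714 844 mm⁴.
Hole 1 (subtracted): ⌀14, A = 153.9 mm², x = 45 mm, Ī = 1 886 mm⁴.
Hole 2 (subtracted): ⌀14, A = 153.9 mm², x = 90 mm, Ī = 1 886 mm⁴.
Hole 3 (subtracted): ⌀14, A = 153.9 mm², x = 135 mm, Ī = 1 886 mm⁴.
Hole 4 (subtracted): ⌀14, A = 153.9 mm², x = 180 mm, Ī = 1 886 mm⁴.
By symmetry the centroid is at mid-width, x̄ = 112.5 mm.
Transfer each piece to the centroidal y-axis using Ī + A·d² with d = x − 112.5:
  plate: d = 0 mm → contributes +42 714 844 mm⁴
  hole 1: d = -67.5 mm → contributes −703 266 mm⁴
  hole 2: d = -22.5 mm → contributes −79 817 mm⁴
  hole 3: d = 22.5 mm → contributes −79 817 mm⁴
  hole 4: d = 67.5 mm → contributes −703 266 mm⁴
Total I = 41 148 678 mm⁴.

Iy ≈ 4.1 × 10⁷ mm⁴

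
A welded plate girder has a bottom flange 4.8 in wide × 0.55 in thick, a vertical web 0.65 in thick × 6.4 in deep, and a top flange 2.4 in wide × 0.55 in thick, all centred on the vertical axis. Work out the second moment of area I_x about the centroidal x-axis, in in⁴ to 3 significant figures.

I_x ≈ 59.5 in⁴

Break the section into simple shapes (no overlaps), measuring from the bottom-left corner of the bounding box.
Bottom plate: 4.8 × 0.55, A = 2.64 in², y = 0.275 in, Ī = 0.06655 in⁴.
Web plate: 0.65 × 6.4, A = 4.16 in², y = 3.75 in, Ī = 14.199 in⁴.
Top plate: 2.4 × 0.55, A = 1.32 in², y = 7.225 in, Ī = 0.033275 in⁴.
Centroid: ȳ = ΣA·y / ΣA = 3.1851 in.
Transfer each piece to the centroidal x-axis using Ī + A·d² with d = y − 3.1851:
  bottom plate: d = -2.9101 in → contributes +22.424 in⁴
  web plate: d = 0.5649 in → contributes +15.527 in⁴
  top plate: d = 4.0399 in → contributes +21.577 in⁴
Total I = 59.528 in⁴.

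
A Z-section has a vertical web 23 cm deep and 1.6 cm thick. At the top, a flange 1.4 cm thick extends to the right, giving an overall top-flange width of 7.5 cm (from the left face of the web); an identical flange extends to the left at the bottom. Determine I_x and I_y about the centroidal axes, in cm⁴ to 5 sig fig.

I_x ≈ 3551.9 cm⁴, I_y ≈ 288.08 cm⁴

Decompose the section into non-overlapping parts with the origin at the bottom-left of its bounding rectangle.
Web: 1.6 × 23, A = 36.8 cm², y = 11.5 cm, Ī = 1622.267 cm⁴.
Top flange (beyond web): 5.9 × 1.4, A = 8.26 cm², y = 22.3 cm, Ī = 1.349133 cm⁴.
Bottom flange (beyond web): 5.9 × 1.4, A = 8.26 cm², y = 0.7 cm, Ī = 1.349133 cm⁴.
Centroid: ȳ = ΣA·y / ΣA = 11.5 cm.
Transfer each piece to the centroidal x-axis using Ī + A·d² with d = y − 11.5:
  web: d = 0 cm → contributes +1622.267 cm⁴
  top flange (beyond web): d = 10.8 cm → contributes +964.7955 cm⁴
  bottom flange (beyond web): d = -10.8 cm → contributes +964.7955 cm⁴
Total I = 3551.858 cm⁴.
For the y-axis: x̄ = 6.7 cm.
Repeating about the centroidal y-axis gives I_y = 288.0849 cm⁴.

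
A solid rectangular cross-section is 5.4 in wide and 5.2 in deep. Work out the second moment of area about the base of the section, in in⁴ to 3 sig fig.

I_base ≈ 253 in⁴

The section: 5.4 × 5.2, A = 28.08 in², y = 2.6 in, Ī = 63.274 in⁴.
Transfer it to the base of the section using Ī + A·d² with d = y − 0:
  the section: d = 2.6 in → contributes +253.09 in⁴
Total I = 253.09 in⁴.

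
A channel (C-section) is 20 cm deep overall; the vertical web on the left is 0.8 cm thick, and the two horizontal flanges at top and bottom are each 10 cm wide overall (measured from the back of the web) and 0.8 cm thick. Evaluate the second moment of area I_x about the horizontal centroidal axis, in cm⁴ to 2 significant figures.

I_x ≈ 1900 cm⁴

Break the section into simple shapes (no overlaps), measuring from the bottom-left corner of the bounding box.
Web: 0.8 × 20, A = 16 cm², y = 10 cm, Ī = 533.3 cm⁴.
Top flange (beyond web): 9.2 × 0.8, A = 7.36 cm², y = 19.6 cm, Ī = 0.3925 cm⁴.
Bottom flange (beyond web): 9.2 × 0.8, A = 7.36 cm², y = 0.4 cm, Ī = 0.3925 cm⁴.
By symmetry the centroid is at mid-height, ȳ = 10 cm.
Transfer each piece to the horizontal centroidal axis using Ī + A·d² with d = y − 10:
  web: d = 0 cm → contributes +533.3 cm⁴
  top flange (beyond web): d = 9.6 cm → contributes +678.7 cm⁴
  bottom flange (beyond web): d = -9.6 cm → contributes +678.7 cm⁴
Total I = 1 891 cm⁴.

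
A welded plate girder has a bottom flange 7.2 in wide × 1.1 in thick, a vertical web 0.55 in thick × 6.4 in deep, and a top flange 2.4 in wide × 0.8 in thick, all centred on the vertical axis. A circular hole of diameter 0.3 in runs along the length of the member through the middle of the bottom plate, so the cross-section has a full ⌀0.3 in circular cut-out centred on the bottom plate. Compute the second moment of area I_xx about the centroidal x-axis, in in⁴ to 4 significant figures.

Decompose the section into non-overlapping parts with the origin at the bottom-left of its bounding rectangle.
Bottom plate: 7.2 × 1.1, A = 7.92 in², y = 0.55 in, Ī = 0.7986 in⁴.
Web plate: 0.55 × 6.4, A = 3.52 in², y = 4.3 in, Ī = 12.0149 in⁴.
Top plate: 2.4 × 0.8, A = 1.92 in², y = 7.9 in, Ī = 0.1024 in⁴.
Hole (subtracted): ⌀0.3, A = 0.0706858 in², y = 0.55 in, Ī = 0.000397608 in⁴.
Centroid: ȳ = ΣA·y / ΣA = 2.60519 in.
Transfer each piece to the centroidal x-axis using Ī + A·d² with d = y − 2.60519:
  bottom plate: d = -2.05519 in → contributes +34.251 in⁴
  web plate: d = 1.69481 in → contributes +22.1258 in⁴
  top plate: d = 5.29481 in → contributes +53.9297 in⁴
  hole: d = -2.05519 in → contributes −0.298959 in⁴
Total I = 110.008 in⁴.

I_xx ≈ 110.0 in⁴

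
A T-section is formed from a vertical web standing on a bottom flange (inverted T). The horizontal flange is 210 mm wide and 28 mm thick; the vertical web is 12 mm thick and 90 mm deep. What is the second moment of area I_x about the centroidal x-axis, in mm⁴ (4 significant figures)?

Treat the section as a set of non-overlapping primitives; coordinates are from the bounding-box lower-left.
Flange: 210 × 28, A = 5 880 mm², y = 14 mm, Ī = 384 160 mm⁴.
Web: 12 × 90, A = 1 080 mm², y = 73 mm, Ī = 729 000 mm⁴.
Centroid: ȳ = ΣA·y / ΣA = 23.1552 mm.
Transfer each piece to the centroidal x-axis using Ī + A·d² with d = y − 23.1552:
  flange: d = -9.15517 mm → contributes +877 005 mm⁴
  web: d = 49.8448 mm → contributes +3 412 267 mm⁴
Total I = 4 289 272 mm⁴.

I_x ≈ 4.289 × 10⁶ mm⁴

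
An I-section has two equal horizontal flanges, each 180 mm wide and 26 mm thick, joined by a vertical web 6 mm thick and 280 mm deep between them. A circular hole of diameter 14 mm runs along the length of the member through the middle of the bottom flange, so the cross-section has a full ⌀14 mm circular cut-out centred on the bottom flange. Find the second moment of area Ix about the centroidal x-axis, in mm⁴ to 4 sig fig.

Treat the section as a set of non-overlapping primitives; coordinates are from the bounding-box lower-left.
Bottom flange: 180 × 26, A = 4 680 mm², y = 13 mm, Ī = 263 640 mm⁴.
Web: 6 × 280, A = 1 680 mm², y = 166 mm, Ī = 10 976 000 mm⁴.
Top flange: 180 × 26, A = 4 680 mm², y = 319 mm, Ī = 263 640 mm⁴.
Hole (subtracted): ⌀14, A = 153.938 mm², y = 13 mm, Ī = 1885.74 mm⁴.
Centroid: ȳ = ΣA·y / ΣA = 168.164 mm.
Transfer each piece to the centroidal x-axis using Ī + A·d² with d = y − 168.164:
  bottom flange: d = -155.164 mm → contributes +112 938 041 mm⁴
  web: d = -2.16355 mm → contributes +10 983 864 mm⁴
  top flange: d = 150.836 mm → contributes +106 741 293 mm⁴
  hole: d = -155.164 mm → contributes −3 708 056 mm⁴
Total I = 226 955 142 mm⁴.

Ix ≈ 2.270 × 10⁸ mm⁴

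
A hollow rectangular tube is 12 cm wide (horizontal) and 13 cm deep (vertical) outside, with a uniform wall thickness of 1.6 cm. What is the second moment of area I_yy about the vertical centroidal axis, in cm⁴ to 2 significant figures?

Treat the section as a set of non-overlapping primitives; coordinates are from the bounding-box lower-left.
Outer rectangle: 12 × 13, A = 156 cm², x = 6 cm, Ī = 1 872 cm⁴.
Inner void (subtracted): 8.8 × 9.8, A = 86.24 cm², x = 6 cm, Ī = 556.5 cm⁴.
By symmetry the centroid is at mid-width, x̄ = 6 cm.
All pieces are centred on the vertical centroidal axis, so I = ΣĪ (holes subtracted) = 1 315 cm⁴.

I_yy ≈ 1300 cm⁴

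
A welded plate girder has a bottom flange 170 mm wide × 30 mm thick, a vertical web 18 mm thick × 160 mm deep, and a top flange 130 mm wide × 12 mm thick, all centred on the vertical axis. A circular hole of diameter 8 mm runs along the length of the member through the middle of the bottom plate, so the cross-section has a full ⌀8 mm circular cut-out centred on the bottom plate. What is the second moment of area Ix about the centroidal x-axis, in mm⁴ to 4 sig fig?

Treat the section as a set of non-overlapping primitives; coordinates are from the bounding-box lower-left.
Bottom plate: 170 × 30, A = 5 100 mm², y = 15 mm, Ī = 382 500 mm⁴.
Web plate: 18 × 160, A = 2 880 mm², y = 110 mm, Ī = 6 144 000 mm⁴.
Top plate: 130 × 12, A = 1 560 mm², y = 196 mm, Ī = 18 720 mm⁴.
Hole (subtracted): ⌀8, A = 50.2655 mm², y = 15 mm, Ī = 201.062 mm⁴.
Centroid: ȳ = ΣA·y / ΣA = 73.5854 mm.
Transfer each piece to the centroidal x-axis using Ī + A·d² with d = y − 73.5854:
  bottom plate: d = -58.5854 mm → contributes +17 886 977 mm⁴
  web plate: d = 36.4146 mm → contributes +9 962 944 mm⁴
  top plate: d = 122.415 mm → contributes +23 395 837 mm⁴
  hole: d = -58.5854 mm → contributes −172 725 mm⁴
Total I = 51 073 034 mm⁴.

Ix ≈ 5.107 × 10⁷ mm⁴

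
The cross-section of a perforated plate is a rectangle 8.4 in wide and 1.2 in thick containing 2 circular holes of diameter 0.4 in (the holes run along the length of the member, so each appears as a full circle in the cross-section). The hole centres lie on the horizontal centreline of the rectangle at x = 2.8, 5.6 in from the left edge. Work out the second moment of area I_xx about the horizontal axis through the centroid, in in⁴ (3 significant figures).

Decompose the section into non-overlapping parts with the origin at the bottom-left of its bounding rectangle.
Plate: 8.4 × 1.2, A = 10.08 in², y = 0.6 in, Ī = 1.2096 in⁴.
Hole 1 (subtracted): ⌀0.4, A = 0.12566 in², y = 0.6 in, Ī = 0.0012566 in⁴.
Hole 2 (subtracted): ⌀0.4, A = 0.12566 in², y = 0.6 in, Ī = 0.0012566 in⁴.
By symmetry the centroid is at mid-height, ȳ = 0.6 in.
All pieces are centred on the horizontal axis through the centroid, so I = ΣĪ (holes subtracted) = 1.2071 in⁴.

I_xx ≈ 1.21 in⁴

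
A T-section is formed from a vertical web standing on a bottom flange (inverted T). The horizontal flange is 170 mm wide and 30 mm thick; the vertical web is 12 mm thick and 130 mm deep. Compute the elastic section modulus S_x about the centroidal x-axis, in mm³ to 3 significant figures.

Treat the section as a set of non-overlapping primitives; coordinates are from the bounding-box lower-left.
Flange: 170 × 30, A = 5 100 mm², y = 15 mm, Ī = 382 500 mm⁴.
Web: 12 × 130, A = 1 560 mm², y = 95 mm, Ī = 2 197 000 mm⁴.
Centroid: ȳ = ΣA·y / ΣA = 33.739 mm.
Transfer each piece to the centroidal x-axis using Ī + A·d² with d = y − 33.739:
  flange: d = -18.739 mm → contributes +2 173 316 mm⁴
  web: d = 61.261 mm → contributes +8 051 590 mm⁴
Total I = 10 224 905 mm⁴.
Extreme fibre distance c = 126.26 mm; S = I/c = 80 982 mm³.

S_x ≈ 8.10 × 10⁴ mm³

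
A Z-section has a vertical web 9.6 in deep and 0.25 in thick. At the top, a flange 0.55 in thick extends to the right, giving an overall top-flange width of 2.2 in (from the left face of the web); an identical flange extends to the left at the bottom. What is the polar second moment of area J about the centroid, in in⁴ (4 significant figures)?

J ≈ 65.69 in⁴

Split into non-overlapping primitives; take the origin at the lower-left of the bounding box.
Web: 0.25 × 9.6, A = 2.4 in², y = 4.8 in, Ī = 18.432 in⁴.
Top flange (beyond web): 1.95 × 0.55, A = 1.0725 in², y = 9.325 in, Ī = 0.0270359 in⁴.
Bottom flange (beyond web): 1.95 × 0.55, A = 1.0725 in², y = 0.275 in, Ī = 0.0270359 in⁴.
Centroid: ȳ = ΣA·y / ΣA = 4.8 in.
Transfer each piece to the centroidal x-axis using Ī + A·d² with d = y − 4.8:
  web: d = 0 in → contributes +18.432 in⁴
  top flange (beyond web): d = 4.525 in → contributes +21.9871 in⁴
  bottom flange (beyond web): d = -4.525 in → contributes +21.9871 in⁴
Total I = 62.4063 in⁴.
For the y-axis: x̄ = 2.075 in.
Repeating about the centroidal y-axis gives I_y = 3.28765 in⁴.
Polar second moment: J = I_x + I_y = 65.6939 in⁴.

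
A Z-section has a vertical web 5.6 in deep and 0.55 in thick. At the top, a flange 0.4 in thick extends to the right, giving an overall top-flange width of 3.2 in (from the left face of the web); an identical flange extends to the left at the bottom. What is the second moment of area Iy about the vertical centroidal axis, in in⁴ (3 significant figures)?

Iy ≈ 6.75 in⁴

Split into non-overlapping primitives; take the origin at the lower-left of the bounding box.
Web: 0.55 × 5.6, A = 3.08 in², x = 2.925 in, Ī = 0.077642 in⁴.
Top flange (beyond web): 2.65 × 0.4, A = 1.06 in², x = 4.525 in, Ī = 0.62032 in⁴.
Bottom flange (beyond web): 2.65 × 0.4, A = 1.06 in², x = 1.325 in, Ī = 0.62032 in⁴.
Centroid: x̄ = ΣA·x / ΣA = 2.925 in.
Transfer each piece to the vertical centroidal axis using Ī + A·d² with d = x − 2.925:
  web: d = 0 in → contributes +0.077642 in⁴
  top flange (beyond web): d = 1.6 in → contributes +3.3339 in⁴
  bottom flange (beyond web): d = -1.6 in → contributes +3.3339 in⁴
Total I = 6.7455 in⁴.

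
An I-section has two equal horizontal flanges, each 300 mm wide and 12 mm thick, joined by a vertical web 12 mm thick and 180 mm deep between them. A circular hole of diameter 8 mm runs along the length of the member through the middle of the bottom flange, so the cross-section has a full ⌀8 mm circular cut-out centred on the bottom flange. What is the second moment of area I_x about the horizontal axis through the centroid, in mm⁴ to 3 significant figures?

Break the section into simple shapes (no overlaps), measuring from the bottom-left corner of the bounding box.
Bottom flange: 300 × 12, A = 3 600 mm², y = 6 mm, Ī = 43 200 mm⁴.
Web: 12 × 180, A = 2 160 mm², y = 102 mm, Ī = 5 832 000 mm⁴.
Top flange: 300 × 12, A = 3 600 mm², y = 198 mm, Ī = 43 200 mm⁴.
Hole (subtracted): ⌀8, A = 50.265 mm², y = 6 mm, Ī = 201.06 mm⁴.
Centroid: ȳ = ΣA·y / ΣA = 102.52 mm.
Transfer each piece to the horizontal axis through the centroid using Ī + A·d² with d = y − 102.52:
  bottom flange: d = -96.518 mm → contributes +33 580 035 mm⁴
  web: d = -0.51833 mm → contributes +5 832 580 mm⁴
  top flange: d = 95.482 mm → contributes +32 863 500 mm⁴
  hole: d = -96.518 mm → contributes −468 464 mm⁴
Total I = 71 807 651 mm⁴.

I_x ≈ 7.18 × 10⁷ mm⁴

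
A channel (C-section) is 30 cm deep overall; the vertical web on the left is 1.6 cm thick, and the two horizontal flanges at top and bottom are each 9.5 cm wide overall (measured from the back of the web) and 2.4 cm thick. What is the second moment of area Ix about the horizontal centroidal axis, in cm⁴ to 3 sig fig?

Treat the section as a set of non-overlapping primitives; coordinates are from the bounding-box lower-left.
Web: 1.6 × 30, A = 48 cm², y = 15 cm, Ī = 3 600 cm⁴.
Top flange (beyond web): 7.9 × 2.4, A = 18.96 cm², y = 28.8 cm, Ī = 9.1008 cm⁴.
Bottom flange (beyond web): 7.9 × 2.4, A = 18.96 cm², y = 1.2 cm, Ī = 9.1008 cm⁴.
By symmetry the centroid is at mid-height, ȳ = 15 cm.
Transfer each piece to the horizontal centroidal axis using Ī + A·d² with d = y − 15:
  web: d = 0 cm → contributes +3 600 cm⁴
  top flange (beyond web): d = 13.8 cm → contributes +3619.8 cm⁴
  bottom flange (beyond web): d = -13.8 cm → contributes +3619.8 cm⁴
Total I = 10 840 cm⁴.

Ix ≈ 1.08 × 10⁴ cm⁴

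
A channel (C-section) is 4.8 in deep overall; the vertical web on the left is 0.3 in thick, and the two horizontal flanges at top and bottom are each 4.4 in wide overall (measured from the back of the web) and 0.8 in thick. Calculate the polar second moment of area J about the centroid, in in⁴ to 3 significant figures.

Decompose the section into non-overlapping parts with the origin at the bottom-left of its bounding rectangle.
Web: 0.3 × 4.8, A = 1.44 in², y = 2.4 in, Ī = 2.7648 in⁴.
Top flange (beyond web): 4.1 × 0.8, A = 3.28 in², y = 4.4 in, Ī = 0.17493 in⁴.
Bottom flange (beyond web): 4.1 × 0.8, A = 3.28 in², y = 0.4 in, Ī = 0.17493 in⁴.
By symmetry the centroid is at mid-height, ȳ = 2.4 in.
Transfer each piece to the centroidal x-axis using Ī + A·d² with d = y − 2.4:
  web: d = 0 in → contributes +2.7648 in⁴
  top flange (beyond web): d = 2 in → contributes +13.295 in⁴
  bottom flange (beyond web): d = -2 in → contributes +13.295 in⁴
Total I = 29.355 in⁴.
For the y-axis: x̄ = 1.954 in.
Repeating about the centroidal y-axis gives I_y = 14.915 in⁴.
Polar second moment: J = I_x + I_y = 44.27 in⁴.

J ≈ 44.3 in⁴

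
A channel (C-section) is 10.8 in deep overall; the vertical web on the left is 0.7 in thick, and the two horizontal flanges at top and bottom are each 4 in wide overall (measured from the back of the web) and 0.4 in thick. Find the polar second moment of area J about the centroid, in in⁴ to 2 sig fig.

J ≈ 160 in⁴

Decompose the section into non-overlapping parts with the origin at the bottom-left of its bounding rectangle.
Web: 0.7 × 10.8, A = 7.56 in², y = 5.4 in, Ī = 73.48 in⁴.
Top flange (beyond web): 3.3 × 0.4, A = 1.32 in², y = 10.6 in, Ī = 0.0176 in⁴.
Bottom flange (beyond web): 3.3 × 0.4, A = 1.32 in², y = 0.2 in, Ī = 0.0176 in⁴.
By symmetry the centroid is at mid-height, ȳ = 5.4 in.
Transfer each piece to the centroidal x-axis using Ī + A·d² with d = y − 5.4:
  web: d = 0 in → contributes +73.48 in⁴
  top flange (beyond web): d = 5.2 in → contributes +35.71 in⁴
  bottom flange (beyond web): d = -5.2 in → contributes +35.71 in⁴
Total I = 144.9 in⁴.
For the y-axis: x̄ = 0.8676 in.
Repeating about the centroidal y-axis gives I_y = 10.53 in⁴.
Polar second moment: J = I_x + I_y = 155.4 in⁴.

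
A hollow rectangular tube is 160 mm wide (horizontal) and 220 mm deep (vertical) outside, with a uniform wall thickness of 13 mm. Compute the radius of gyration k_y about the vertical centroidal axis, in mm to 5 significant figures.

k_y ≈ 62.710 mm

Break the section into simple shapes (no overlaps), measuring from the bottom-left corner of the bounding box.
Outer rectangle: 160 × 220, A = 35 200 mm², x = 80 mm, Ī = 75 093 333 mm⁴.
Inner void (subtracted): 134 × 194, A = 25 996 mm², x = 80 mm, Ī = 38 898 681 mm⁴.
By symmetry the centroid is at mid-width, x̄ = 80 mm.
All pieces are centred on the vertical centroidal axis, so I = ΣĪ (holes subtracted) = 36 194 652 mm⁴.
Radius of gyration: k = √(I/A) = √(36 194 652 / 9 204) = 62.70958 mm.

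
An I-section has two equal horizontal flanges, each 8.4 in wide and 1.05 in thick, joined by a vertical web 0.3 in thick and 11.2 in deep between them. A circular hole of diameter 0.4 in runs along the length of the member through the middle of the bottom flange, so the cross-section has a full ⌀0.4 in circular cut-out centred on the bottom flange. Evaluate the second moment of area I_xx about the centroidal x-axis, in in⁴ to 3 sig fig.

I_xx ≈ 694 in⁴

Break the section into simple shapes (no overlaps), measuring from the bottom-left corner of the bounding box.
Bottom flange: 8.4 × 1.05, A = 8.82 in², y = 0.525 in, Ī = 0.81034 in⁴.
Web: 0.3 × 11.2, A = 3.36 in², y = 6.65 in, Ī = 35.123 in⁴.
Top flange: 8.4 × 1.05, A = 8.82 in², y = 12.775 in, Ī = 0.81034 in⁴.
Hole (subtracted): ⌀0.4, A = 0.12566 in², y = 0.525 in, Ī = 0.0012566 in⁴.
Centroid: ȳ = ΣA·y / ΣA = 6.6869 in.
Transfer each piece to the centroidal x-axis using Ī + A·d² with d = y − 6.6869:
  bottom flange: d = -6.1619 in → contributes +335.69 in⁴
  web: d = -0.036873 in → contributes +35.128 in⁴
  top flange: d = 6.0881 in → contributes +327.73 in⁴
  hole: d = -6.1619 in → contributes −4.7725 in⁴
Total I = 693.78 in⁴.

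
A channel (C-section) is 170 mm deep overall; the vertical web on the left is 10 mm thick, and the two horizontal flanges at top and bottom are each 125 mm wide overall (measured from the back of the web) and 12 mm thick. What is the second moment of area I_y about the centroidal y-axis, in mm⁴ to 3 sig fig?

I_y ≈ 7.17 × 10⁶ mm⁴

Break the section into simple shapes (no overlaps), measuring from the bottom-left corner of the bounding box.
Web: 10 × 170, A = 1 700 mm², x = 5 mm, Ī = 14 167 mm⁴.
Top flange (beyond web): 115 × 12, A = 1 380 mm², x = 67.5 mm, Ī = 1 520 875 mm⁴.
Bottom flange (beyond web): 115 × 12, A = 1 380 mm², x = 67.5 mm, Ī = 1 520 875 mm⁴.
Centroid: x̄ = ΣA·x / ΣA = 43.677 mm.
Transfer each piece to the centroidal y-axis using Ī + A·d² with d = x − 43.677:
  web: d = -38.677 mm → contributes +2 557 231 mm⁴
  top flange (beyond web): d = 23.823 mm → contributes +2 304 065 mm⁴
  bottom flange (beyond web): d = 23.823 mm → contributes +2 304 065 mm⁴
Total I = 7 165 362 mm⁴.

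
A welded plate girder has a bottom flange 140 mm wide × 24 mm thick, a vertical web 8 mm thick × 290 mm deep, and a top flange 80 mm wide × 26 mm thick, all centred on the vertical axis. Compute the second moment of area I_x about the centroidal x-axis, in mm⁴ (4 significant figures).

I_x ≈ 1.462 × 10⁸ mm⁴

Break the section into simple shapes (no overlaps), measuring from the bottom-left corner of the bounding box.
Bottom plate: 140 × 24, A = 3 360 mm², y = 12 mm, Ī = 161 280 mm⁴.
Web plate: 8 × 290, A = 2 320 mm², y = 169 mm, Ī = 16 259 333 mm⁴.
Top plate: 80 × 26, A = 2 080 mm², y = 327 mm, Ī = 117 173 mm⁴.
Centroid: ȳ = ΣA·y / ΣA = 143.371 mm.
Transfer each piece to the centroidal x-axis using Ī + A·d² with d = y − 143.371:
  bottom plate: d = -131.371 mm → contributes +58 149 420 mm⁴
  web plate: d = 25.6289 mm → contributes +17 783 199 mm⁴
  top plate: d = 183.629 mm → contributes +70 253 859 mm⁴
Total I = 146 186 478 mm⁴.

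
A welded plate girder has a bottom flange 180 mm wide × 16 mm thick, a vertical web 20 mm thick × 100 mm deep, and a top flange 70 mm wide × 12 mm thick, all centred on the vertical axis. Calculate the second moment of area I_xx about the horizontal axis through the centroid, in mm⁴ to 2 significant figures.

I_xx ≈ 1.2 × 10⁷ mm⁴

Decompose the section into non-overlapping parts with the origin at the bottom-left of its bounding rectangle.
Bottom plate: 180 × 16, A = 2 880 mm², y = 8 mm, Ī = 61 440 mm⁴.
Web plate: 20 × 100, A = 2 000 mm², y = 66 mm, Ī = 1 666 667 mm⁴.
Top plate: 70 × 12, A = 840 mm², y = 122 mm, Ī = 10 080 mm⁴.
Centroid: ȳ = ΣA·y / ΣA = 45.02 mm.
Transfer each piece to the horizontal axis through the centroid using Ī + A·d² with d = y − 45.02:
  bottom plate: d = -37.02 mm → contributes +4 008 632 mm⁴
  web plate: d = 20.98 mm → contributes +2 546 905 mm⁴
  top plate: d = 76.98 mm → contributes +4 987 727 mm⁴
Total I = 11 543 264 mm⁴.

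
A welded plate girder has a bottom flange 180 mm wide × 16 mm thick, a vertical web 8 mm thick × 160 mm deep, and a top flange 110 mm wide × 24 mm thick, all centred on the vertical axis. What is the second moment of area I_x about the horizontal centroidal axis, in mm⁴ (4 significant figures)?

Decompose the section into non-overlapping parts with the origin at the bottom-left of its bounding rectangle.
Bottom plate: 180 × 16, A = 2 880 mm², y = 8 mm, Ī = 61 440 mm⁴.
Web plate: 8 × 160, A = 1 280 mm², y = 96 mm, Ī = 2 730 667 mm⁴.
Top plate: 110 × 24, A = 2 640 mm², y = 188 mm, Ī = 126 720 mm⁴.
Centroid: ȳ = ΣA·y / ΣA = 94.4471 mm.
Transfer each piece to the horizontal centroidal axis using Ī + A·d² with d = y − 94.4471:
  bottom plate: d = -86.4471 mm → contributes +21 583 951 mm⁴
  web plate: d = 1.55294 mm → contributes +2 733 754 mm⁴
  top plate: d = 93.5529 mm → contributes +23 232 403 mm⁴
Total I = 47 550 108 mm⁴.

I_x ≈ 4.755 × 10⁷ mm⁴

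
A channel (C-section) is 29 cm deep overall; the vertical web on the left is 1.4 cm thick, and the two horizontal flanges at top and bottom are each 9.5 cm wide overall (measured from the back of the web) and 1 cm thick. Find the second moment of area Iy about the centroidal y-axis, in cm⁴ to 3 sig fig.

Iy ≈ 356 cm⁴

Split into non-overlapping primitives; take the origin at the lower-left of the bounding box.
Web: 1.4 × 29, A = 40.6 cm², x = 0.7 cm, Ī = 6.6313 cm⁴.
Top flange (beyond web): 8.1 × 1, A = 8.1 cm², x = 5.45 cm, Ī = 44.287 cm⁴.
Bottom flange (beyond web): 8.1 × 1, A = 8.1 cm², x = 5.45 cm, Ī = 44.287 cm⁴.
Centroid: x̄ = ΣA·x / ΣA = 2.0548 cm.
Transfer each piece to the centroidal y-axis using Ī + A·d² with d = x − 2.0548:
  web: d = -1.3548 cm → contributes +81.147 cm⁴
  top flange (beyond web): d = 3.3952 cm → contributes +137.66 cm⁴
  bottom flange (beyond web): d = 3.3952 cm → contributes +137.66 cm⁴
Total I = 356.47 cm⁴.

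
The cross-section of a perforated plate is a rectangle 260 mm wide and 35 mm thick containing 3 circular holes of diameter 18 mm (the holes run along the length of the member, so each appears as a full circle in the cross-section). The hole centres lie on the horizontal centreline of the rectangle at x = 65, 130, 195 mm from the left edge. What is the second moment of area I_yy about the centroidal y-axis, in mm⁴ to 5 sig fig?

Break the section into simple shapes (no overlaps), measuring from the bottom-left corner of the bounding box.
Plate: 260 × 35, A = 9 100 mm², x = 130 mm, Ī = 51 263 333 mm⁴.
Hole 1 (subtracted): ⌀18, A = 254.469 mm², x = 65 mm, Ī = 5152.997 mm⁴.
Hole 2 (subtracted): ⌀18, A = 254.469 mm², x = 130 mm, Ī = 5152.997 mm⁴.
Hole 3 (subtracted): ⌀18, A = 254.469 mm², x = 195 mm, Ī = 5152.997 mm⁴.
By symmetry the centroid is at mid-width, x̄ = 130 mm.
Transfer each piece to the centroidal y-axis using Ī + A·d² with d = x − 130:
  plate: d = 0 mm → contributes +51 263 333 mm⁴
  hole 1: d = -65 mm → contributes −1 080 285 mm⁴
  hole 2: d = 0 mm → contributes −5152.997 mm⁴
  hole 3: d = 65 mm → contributes −1 080 285 mm⁴
Total I = 49 097 611 mm⁴.

I_yy ≈ 4.9098 × 10⁷ mm⁴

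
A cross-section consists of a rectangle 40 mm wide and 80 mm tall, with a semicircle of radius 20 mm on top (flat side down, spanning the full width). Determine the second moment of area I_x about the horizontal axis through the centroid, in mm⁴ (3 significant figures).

Treat the section as a set of non-overlapping primitives; coordinates are from the bounding-box lower-left.
Rectangular body: 40 × 80, A = 3 200 mm², y = 40 mm, Ī = 1 706 667 mm⁴.
Semicircular cap: semicircle r = 20, A = 628.32 mm², y = 88.488 mm, Ī = 17 561 mm⁴.
Centroid: ȳ = ΣA·y / ΣA = 47.958 mm.
Transfer each piece to the horizontal axis through the centroid using Ī + A·d² with d = y − 47.958:
  rectangular body: d = -7.9581 mm → contributes +1 909 326 mm⁴
  semicircular cap: d = 40.53 mm → contributes +1 049 697 mm⁴
Total I = 2 959 023 mm⁴.

I_x ≈ 2.96 × 10⁶ mm⁴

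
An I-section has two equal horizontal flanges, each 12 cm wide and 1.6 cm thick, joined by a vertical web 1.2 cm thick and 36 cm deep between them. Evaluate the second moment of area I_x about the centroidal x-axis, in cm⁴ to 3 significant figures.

I_x ≈ 1.82 × 10⁴ cm⁴

Split into non-overlapping primitives; take the origin at the lower-left of the bounding box.
Bottom flange: 12 × 1.6, A = 19.2 cm², y = 0.8 cm, Ī = 4.096 cm⁴.
Web: 1.2 × 36, A = 43.2 cm², y = 19.6 cm, Ī = 4665.6 cm⁴.
Top flange: 12 × 1.6, A = 19.2 cm², y = 38.4 cm, Ī = 4.096 cm⁴.
By symmetry the centroid is at mid-height, ȳ = 19.6 cm.
Transfer each piece to the centroidal x-axis using Ī + A·d² with d = y − 19.6:
  bottom flange: d = -18.8 cm → contributes +6790.1 cm⁴
  web: d = 0 cm → contributes +4665.6 cm⁴
  top flange: d = 18.8 cm → contributes +6790.1 cm⁴
Total I = 18 246 cm⁴.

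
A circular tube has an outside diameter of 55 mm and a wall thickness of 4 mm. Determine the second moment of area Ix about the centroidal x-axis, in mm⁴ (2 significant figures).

Split into non-overlapping primitives; take the origin at the lower-left of the bounding box.
Outer circle: ⌀55, A = 2 376 mm², y = 27.5 mm, Ī = 449 180 mm⁴.
Bore (subtracted): ⌀47, A = 1 735 mm², y = 27.5 mm, Ī = 239 531 mm⁴.
By symmetry the centroid is at mid-height, ȳ = 27.5 mm.
All pieces are centred on the centroidal x-axis, so I = ΣĪ (holes subtracted) = 209 649 mm⁴.

Ix ≈ 2.1 × 10⁵ mm⁴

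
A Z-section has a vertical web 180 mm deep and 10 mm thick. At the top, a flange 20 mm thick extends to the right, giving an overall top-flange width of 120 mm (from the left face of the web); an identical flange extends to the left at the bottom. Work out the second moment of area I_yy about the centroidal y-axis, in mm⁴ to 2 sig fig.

I_yy ≈ 2.0 × 10⁷ mm⁴

Split into non-overlapping primitives; take the origin at the lower-left of the bounding box.
Web: 10 × 180, A = 1 800 mm², x = 115 mm, Ī = 15 000 mm⁴.
Top flange (beyond web): 110 × 20, A = 2 200 mm², x = 175 mm, Ī = 2 218 333 mm⁴.
Bottom flange (beyond web): 110 × 20, A = 2 200 mm², x = 55 mm, Ī = 2 218 333 mm⁴.
Centroid: x̄ = ΣA·x / ΣA = 115 mm.
Transfer each piece to the centroidal y-axis using Ī + A·d² with d = x − 115:
  web: d = 0 mm → contributes +15 000 mm⁴
  top flange (beyond web): d = 60 mm → contributes +10 138 333 mm⁴
  bottom flange (beyond web): d = -60 mm → contributes +10 138 333 mm⁴
Total I = 20 291 667 mm⁴.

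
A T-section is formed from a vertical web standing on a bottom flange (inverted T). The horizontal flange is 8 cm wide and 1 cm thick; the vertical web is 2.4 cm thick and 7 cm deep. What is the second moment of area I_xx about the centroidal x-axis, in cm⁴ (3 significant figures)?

I_xx ≈ 156 cm⁴

Split into non-overlapping primitives; take the origin at the lower-left of the bounding box.
Flange: 8 × 1, A = 8 cm², y = 0.5 cm, Ī = 0.66667 cm⁴.
Web: 2.4 × 7, A = 16.8 cm², y = 4.5 cm, Ī = 68.6 cm⁴.
Centroid: ȳ = ΣA·y / ΣA = 3.2097 cm.
Transfer each piece to the centroidal x-axis using Ī + A·d² with d = y − 3.2097:
  flange: d = -2.7097 cm → contributes +59.405 cm⁴
  web: d = 1.2903 cm → contributes +96.571 cm⁴
Total I = 155.98 cm⁴.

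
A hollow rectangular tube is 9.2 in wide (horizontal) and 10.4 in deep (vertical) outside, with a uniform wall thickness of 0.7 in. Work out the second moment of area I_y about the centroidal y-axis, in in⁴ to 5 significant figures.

Treat the section as a set of non-overlapping primitives; coordinates are from the bounding-box lower-left.
Outer rectangle: 9.2 × 10.4, A = 95.68 in², x = 4.6 in, Ī = 674.8629 in⁴.
Inner void (subtracted): 7.8 × 9, A = 70.2 in², x = 4.6 in, Ī = 355.914 in⁴.
By symmetry the centroid is at mid-width, x̄ = 4.6 in.
All pieces are centred on the centroidal y-axis, so I = ΣĪ (holes subtracted) = 318.9489 in⁴.

I_y ≈ 318.95 in⁴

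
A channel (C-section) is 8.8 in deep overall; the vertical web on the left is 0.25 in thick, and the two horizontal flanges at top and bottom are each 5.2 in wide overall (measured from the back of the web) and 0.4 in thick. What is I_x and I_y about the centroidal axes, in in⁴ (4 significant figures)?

Decompose the section into non-overlapping parts with the origin at the bottom-left of its bounding rectangle.
Web: 0.25 × 8.8, A = 2.2 in², y = 4.4 in, Ī = 14.1973 in⁴.
Top flange (beyond web): 4.95 × 0.4, A = 1.98 in², y = 8.6 in, Ī = 0.0264 in⁴.
Bottom flange (beyond web): 4.95 × 0.4, A = 1.98 in², y = 0.2 in, Ī = 0.0264 in⁴.
By symmetry the centroid is at mid-height, ȳ = 4.4 in.
Transfer each piece to the centroidal x-axis using Ī + A·d² with d = y − 4.4:
  web: d = 0 in → contributes +14.1973 in⁴
  top flange (beyond web): d = 4.2 in → contributes +34.9536 in⁴
  bottom flange (beyond web): d = -4.2 in → contributes +34.9536 in⁴
Total I = 84.1045 in⁴.
For the y-axis: x̄ = 1.79643 in.
Repeating about the centroidal y-axis gives I_y = 17.6579 in⁴.

I_x ≈ 84.10 in⁴, I_y ≈ 17.66 in⁴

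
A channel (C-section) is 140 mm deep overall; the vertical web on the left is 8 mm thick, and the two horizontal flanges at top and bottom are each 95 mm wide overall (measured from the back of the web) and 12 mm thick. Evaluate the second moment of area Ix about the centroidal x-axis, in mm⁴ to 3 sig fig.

Split into non-overlapping primitives; take the origin at the lower-left of the bounding box.
Web: 8 × 140, A = 1 120 mm², y = 70 mm, Ī = 1 829 333 mm⁴.
Top flange (beyond web): 87 × 12, A = 1 044 mm², y = 134 mm, Ī = 12 528 mm⁴.
Bottom flange (beyond web): 87 × 12, A = 1 044 mm², y = 6 mm, Ī = 12 528 mm⁴.
By symmetry the centroid is at mid-height, ȳ = 70 mm.
Transfer each piece to the centroidal x-axis using Ī + A·d² with d = y − 70:
  web: d = 0 mm → contributes +1 829 333 mm⁴
  top flange (beyond web): d = 64 mm → contributes +4 288 752 mm⁴
  bottom flange (beyond web): d = -64 mm → contributes +4 288 752 mm⁴
Total I = 10 406 837 mm⁴.

Ix ≈ 1.04 × 10⁷ mm⁴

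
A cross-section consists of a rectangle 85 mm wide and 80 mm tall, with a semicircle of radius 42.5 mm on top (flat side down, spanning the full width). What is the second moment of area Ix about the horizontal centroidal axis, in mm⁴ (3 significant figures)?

Ix ≈ 1.07 × 10⁷ mm⁴

Break the section into simple shapes (no overlaps), measuring from the bottom-left corner of the bounding box.
Rectangular body: 85 × 80, A = 6 800 mm², y = 40 mm, Ī = 3 626 667 mm⁴.
Semicircular cap: semicircle r = 42.5, A = 2837.3 mm², y = 98.038 mm, Ī = 358 086 mm⁴.
Centroid: ȳ = ΣA·y / ΣA = 57.087 mm.
Transfer each piece to the horizontal centroidal axis using Ī + A·d² with d = y − 57.087:
  rectangular body: d = -17.087 mm → contributes +5 611 922 mm⁴
  semicircular cap: d = 40.951 mm → contributes +5 116 120 mm⁴
Total I = 10 728 042 mm⁴.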